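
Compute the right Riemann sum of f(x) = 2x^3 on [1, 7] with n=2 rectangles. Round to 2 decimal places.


Right Riemann sum uses right endpoints of each subinterval.
Interval: [1, 7], n = 2
dx = (7 - 1) / 2 = 3
Right endpoints: [4, 7]
f values: [128, 686]
Sum = dx * (sum of f values)
= 3 * 814
= 2442 = 2442.00

2442.00


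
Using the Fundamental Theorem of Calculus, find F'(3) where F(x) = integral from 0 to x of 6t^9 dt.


By the Fundamental Theorem of Calculus (Part 1):
If F(x) = integral from 0 to x of f(t) dt, then F'(x) = f(x)
Here f(t) = 6t^9
So F'(x) = 6x^9
Evaluate at x = 3:
F'(3) = 6 * 3^9
= 6 * 19683
= 118098

118098


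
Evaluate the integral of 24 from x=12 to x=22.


The integral of a constant k over [a, b] equals k * (b - a).
integral from 12 to 22 of 24 dx
= 24 * (22 - 12)
= 24 * 10
= 240

240


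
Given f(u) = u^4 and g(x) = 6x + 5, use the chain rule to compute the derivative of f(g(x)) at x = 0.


Using the chain rule: (f(g(x)))' = f'(g(x)) * g'(x)
First, find g(0):
g(0) = 6 * 0 + 5 = 5
Next, f'(u) = 4u^3
And g'(x) = 6
So f'(g(0)) * g'(0)
= 4 * 5^3 * 6
= 4 * 125 * 6
= 3000

3000


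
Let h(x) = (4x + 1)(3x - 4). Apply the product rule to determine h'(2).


Let u(x) = 4x + 1 and v(x) = 3x - 4
u'(x) = 4
v'(x) = 3
Product rule: h'(x) = u'(x)*v(x) + u(x)*v'(x)
= 4 * (3x - 4) + (4x + 1) * 3
At x = 2:
u(2) = 4 * 2 + 1 = 9
v(2) = 3 * 2 - 4 = 2
h'(2) = 4 * 2 + 9 * 3
= 8 + 27
= 35

35


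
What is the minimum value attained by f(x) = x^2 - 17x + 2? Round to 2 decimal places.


For a quadratic f(x) = ax^2 + bx + c with a > 0, the minimum is at the vertex.
Vertex x-coordinate: x = -b/(2a)
x = -(-17) / (2 * 1)
x = 17/2
Substitute back to find the minimum value:
f(17/2) = 1 * (17/2)^2 - 17 * (17/2) + 2
= 289/4 - 289/2 + 2
= -281/4 = -70.25

-70.25


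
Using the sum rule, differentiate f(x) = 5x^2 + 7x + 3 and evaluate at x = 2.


Differentiate term by term using power and sum rules:
f(x) = 5x^2 + 7x + 3
f'(x) = 10x + 7
Substitute x = 2:
f'(2) = 10 * 2 + 7
= 20 + 7
= 27

27


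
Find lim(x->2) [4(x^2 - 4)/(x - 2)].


Direct substitution gives 0/0, so we factor the numerator.
Factor: 4(x^2 - 4) = 4 * (x - 2)(x + 2)
Cancel the common factor (x - 2):
4(x^2 - 4)/(x - 2) = 4 * (x + 2)
Now substitute x = 2:
= 4 * (2 + 2) = 16

16


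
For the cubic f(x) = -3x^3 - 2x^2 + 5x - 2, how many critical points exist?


Find where f'(x) = 0:
f(x) = -3x^3 - 2x^2 + 5x - 2
f'(x) = -9x^2 - 4x + 5
This is a quadratic in x. Use the discriminant to count real roots.
Discriminant = (-4)^2 - 4 * (-9) * 5
= 16 - (-180)
= 196
Since discriminant > 0, f'(x) = 0 has 2 real solutions.
Number of critical points: 2

2


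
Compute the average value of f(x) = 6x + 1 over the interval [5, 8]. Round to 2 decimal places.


Average value = 1/(b-a) * integral from a to b of f(x) dx
First compute the integral of 6x + 1:
F(x) = 3x^2 + x
F(8) = 3 * 64 + 1 * 8 = 200
F(5) = 3 * 25 + 1 * 5 = 80
Integral = 200 - 80 = 120
Average = 120 / (8 - 5) = 120 / 3
= 40 = 40.00

40.00


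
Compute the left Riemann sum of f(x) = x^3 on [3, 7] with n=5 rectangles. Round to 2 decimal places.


Left Riemann sum uses left endpoints of each subinterval.
Interval: [3, 7], n = 5
dx = (7 - 3) / 5 = 4/5
Left endpoints: [3, 19/5, 23/5, 27/5, 31/5]
f values: [27, 6859/125, 12167/125, 19683/125, 29791/125]
Sum = dx * (sum of f values)
= 4/5 * 575
= 460 = 460.00

460.00


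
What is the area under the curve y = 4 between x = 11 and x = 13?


The area under a constant function y = 4 is a rectangle.
Width = 13 - 11 = 2
Height = 4
Area = width * height
= 2 * 4
= 8

8


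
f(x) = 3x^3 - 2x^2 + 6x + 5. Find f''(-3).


First derivative:
f'(x) = 9x^2 - 4x + 6
Second derivative:
f''(x) = 18x - 4
Substitute x = -3:
f''(-3) = 18 * (-3) - 4
= -54 - 4
= -58

-58


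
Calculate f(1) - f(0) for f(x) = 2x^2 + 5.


Net change = f(b) - f(a)
f(x) = 2x^2 + 5
Compute f(1):
f(1) = 2 * 1^2 + 0 * 1 + 5
= 2 + 0 + 5
= 7
Compute f(0):
f(0) = 2 * 0^2 + 0 * 0 + 5
= 0 + 0 + 5
= 5
Net change = 7 - 5 = 2

2


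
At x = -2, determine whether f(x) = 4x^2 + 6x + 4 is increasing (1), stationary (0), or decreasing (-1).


Compute f'(x) to determine behavior:
f'(x) = 8x + 6
f'(-2) = 8 * (-2) + 6
= -16 + 6
= -10
Since f'(-2) < 0, the function is decreasing (-1)

-1


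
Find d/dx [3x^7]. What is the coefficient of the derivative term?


We apply the power rule: d/dx [ax^n] = a*n * x^(n-1)
d/dx [3x^7]
= 3 * 7 * x^(7-1)
= 21x^6
The coefficient is 21

21


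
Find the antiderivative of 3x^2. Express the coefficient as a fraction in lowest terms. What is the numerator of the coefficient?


Apply the power rule for integration:
integral of ax^n dx = a/(n+1) * x^(n+1) + C
integral of 3x^2 dx
= 3/3 * x^3 + C
= 1 * x^3 + C
The coefficient in lowest terms is 1 = 1/1, so its numerator is 1

1


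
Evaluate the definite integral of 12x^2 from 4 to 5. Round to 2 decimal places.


Find the antiderivative of 12x^2:
F(x) = 12/3 * x^3
Apply the Fundamental Theorem of Calculus:
F(5) - F(4)
= 12/3 * 5^3 - 12/3 * 4^3
= 12/3 * (125 - 64)
= 12/3 * 61
= 244 = 244.00

244.00


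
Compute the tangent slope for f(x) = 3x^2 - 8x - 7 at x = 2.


The slope of the tangent line equals f'(x) at the point.
f(x) = 3x^2 - 8x - 7
f'(x) = 6x - 8
At x = 2:
f'(2) = 6 * 2 - 8
= 12 - 8
= 4

4


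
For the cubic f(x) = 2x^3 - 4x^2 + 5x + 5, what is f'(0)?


Differentiate f(x) = 2x^3 - 4x^2 + 5x + 5 term by term:
f'(x) = 6x^2 - 8x + 5
Substitute x = 0:
f'(0) = 6 * 0^2 - 8 * 0 + 5
= 0 + 0 + 5
= 5

5


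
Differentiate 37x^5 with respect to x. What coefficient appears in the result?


We apply the power rule: d/dx [ax^n] = a*n * x^(n-1)
d/dx [37x^5]
= 37 * 5 * x^(5-1)
= 185x^4
The coefficient is 185

185


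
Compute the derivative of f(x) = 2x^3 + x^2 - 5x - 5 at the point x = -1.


Differentiate f(x) = 2x^3 + x^2 - 5x - 5 term by term:
f'(x) = 6x^2 + 2x - 5
Substitute x = -1:
f'(-1) = 6 * (-1)^2 + 2 * (-1) - 5
= 6 - 2 - 5
= -1

-1


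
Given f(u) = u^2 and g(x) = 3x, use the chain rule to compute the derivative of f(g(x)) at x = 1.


Using the chain rule: (f(g(x)))' = f'(g(x)) * g'(x)
First, find g(1):
g(1) = 3 * 1 + 0 = 3
Next, f'(u) = 2u
And g'(x) = 3
So f'(g(1)) * g'(1)
= 2 * 3 * 3
= 18

18


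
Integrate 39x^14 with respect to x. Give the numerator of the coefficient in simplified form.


Apply the power rule for integration:
integral of ax^n dx = a/(n+1) * x^(n+1) + C
integral of 39x^14 dx
= 39/15 * x^15 + C
= 13/5 * x^15 + C
The coefficient in lowest terms is 13/5, and its numerator is 13

13


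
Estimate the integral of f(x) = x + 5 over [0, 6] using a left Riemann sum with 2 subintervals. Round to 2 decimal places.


Left Riemann sum uses left endpoints of each subinterval.
Interval: [0, 6], n = 2
dx = (6 - 0) / 2 = 3
Left endpoints: [0, 3]
f values: [5, 8]
Sum = dx * (sum of f values)
= 3 * 13
= 39 = 39.00

39.00


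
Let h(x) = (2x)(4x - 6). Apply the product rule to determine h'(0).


Let u(x) = 2x and v(x) = 4x - 6
u'(x) = 2
v'(x) = 4
Product rule: h'(x) = u'(x)*v(x) + u(x)*v'(x)
= 2 * (4x - 6) + (2x) * 4
At x = 0:
u(0) = 2 * 0 + 0 = 0
v(0) = 4 * 0 - 6 = -6
h'(0) = 2 * (-6) + 0 * 4
= -12 + 0
= -12

-12


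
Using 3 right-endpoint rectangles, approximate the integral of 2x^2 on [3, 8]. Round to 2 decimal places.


Right Riemann sum uses right endpoints of each subinterval.
Interval: [3, 8], n = 3
dx = (8 - 3) / 3 = 5/3
Right endpoints: [14/3, 19/3, 8]
f values: [392/9, 722/9, 128]
Sum = dx * (sum of f values)
= 5/3 * 2266/9
= 11330/27 ≈ 419.63

419.63


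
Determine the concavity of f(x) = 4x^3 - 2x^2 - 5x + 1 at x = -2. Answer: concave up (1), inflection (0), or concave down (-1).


Concavity is determined by the sign of f''(x).
f(x) = 4x^3 - 2x^2 - 5x + 1
f'(x) = 12x^2 - 4x - 5
f''(x) = 24x - 4
f''(-2) = 24 * (-2) - 4
= -48 - 4
= -52
Since f''(-2) < 0, the function is concave down (-1)

-1


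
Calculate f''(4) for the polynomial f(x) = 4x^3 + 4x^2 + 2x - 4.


First derivative:
f'(x) = 12x^2 + 8x + 2
Second derivative:
f''(x) = 24x + 8
Substitute x = 4:
f''(4) = 24 * 4 + 8
= 96 + 8
= 104

104


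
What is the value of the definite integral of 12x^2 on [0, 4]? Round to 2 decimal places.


Find the antiderivative of 12x^2:
F(x) = 12/3 * x^3
Apply the Fundamental Theorem of Calculus:
F(4) - F(0)
= 12/3 * 4^3 - 12/3 * 0^3
= 12/3 * (64 - 0)
= 12/3 * 64
= 256 = 256.00

256.00


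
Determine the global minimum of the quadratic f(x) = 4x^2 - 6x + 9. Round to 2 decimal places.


For a quadratic f(x) = ax^2 + bx + c with a > 0, the minimum is at the vertex.
Vertex x-coordinate: x = -b/(2a)
x = -(-6) / (2 * 4)
x = 6/8 = 3/4
Substitute back to find the minimum value:
f(3/4) = 4 * (3/4)^2 - 6 * (3/4) + 9
= 9/4 - 9/2 + 9
= 27/4 = 6.75

6.75


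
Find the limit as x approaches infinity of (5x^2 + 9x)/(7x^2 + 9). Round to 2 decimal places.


For limits at infinity with equal-degree polynomials,
we compare leading coefficients.
Numerator leading term: 5x^2
Denominator leading term: 7x^2
Divide both by x^2:
lim = (5 + 9/x) / (7 + 9/x^2)
As x -> infinity, the 1/x and 1/x^2 terms vanish:
= 5/7 ≈ 0.71

0.71


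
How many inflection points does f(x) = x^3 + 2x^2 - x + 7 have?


Inflection points occur where f''(x) = 0 and concavity changes.
f(x) = x^3 + 2x^2 - x + 7
f'(x) = 3x^2 + 4x - 1
f''(x) = 6x + 4
Set f''(x) = 0:
6x + 4 = 0
x = -4 / 6 = -2/3
Since f''(x) is linear (degree 1), it changes sign at this point.
Therefore there is exactly 1 inflection point.

1


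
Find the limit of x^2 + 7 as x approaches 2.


Since polynomials are continuous, we use direct substitution.
lim(x->2) of x^2 + 7
= 1 * 2^2 + 0 * 2 + 7
= 4 + 0 + 7
= 11

11


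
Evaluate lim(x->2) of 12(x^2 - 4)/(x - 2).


Direct substitution gives 0/0, so we factor the numerator.
Factor: 12(x^2 - 4) = 12 * (x - 2)(x + 2)
Cancel the common factor (x - 2):
12(x^2 - 4)/(x - 2) = 12 * (x + 2)
Now substitute x = 2:
= 12 * (2 + 2) = 48

48


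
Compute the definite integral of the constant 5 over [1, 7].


The integral of a constant k over [a, b] equals k * (b - a).
integral from 1 to 7 of 5 dx
= 5 * (7 - 1)
= 5 * 6
= 30

30


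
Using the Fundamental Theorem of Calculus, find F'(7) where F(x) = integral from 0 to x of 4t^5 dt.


By the Fundamental Theorem of Calculus (Part 1):
If F(x) = integral from 0 to x of f(t) dt, then F'(x) = f(x)
Here f(t) = 4t^5
So F'(x) = 4x^5
Evaluate at x = 7:
F'(7) = 4 * 7^5
= 4 * 16807
= 67228

67228


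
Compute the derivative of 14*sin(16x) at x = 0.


Apply the chain rule to differentiate 14*sin(16x):
d/dx [14*sin(16x)]
= 14 * cos(16x) * d/dx(16x)
= 14 * 16 * cos(16x)
= 224 * cos(16x)
Evaluate at x = 0:
= 224 * cos(0)
= 224 * 1
= 224

224


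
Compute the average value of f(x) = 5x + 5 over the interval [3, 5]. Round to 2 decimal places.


Average value = 1/(b-a) * integral from a to b of f(x) dx
First compute the integral of 5x + 5:
F(x) = (5/2)x^2 + 5x
F(5) = 5/2 * 25 + 5 * 5 = 175/2
F(3) = 5/2 * 9 + 5 * 3 = 75/2
Integral = 175/2 - 75/2 = 50
Average = 50 / (5 - 3) = 50 / 2
= 25 = 25.00

25.00


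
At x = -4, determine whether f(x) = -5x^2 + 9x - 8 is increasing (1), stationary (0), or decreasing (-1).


Compute f'(x) to determine behavior:
f'(x) = -10x + 9
f'(-4) = -10 * (-4) + 9
= 40 + 9
= 49
Since f'(-4) > 0, the function is increasing (1)

1


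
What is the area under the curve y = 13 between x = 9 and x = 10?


The area under a constant function y = 13 is a rectangle.
Width = 10 - 9 = 1
Height = 13
Area = width * height
= 1 * 13
= 13

13


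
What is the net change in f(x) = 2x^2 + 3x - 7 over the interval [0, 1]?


Net change = f(b) - f(a)
f(x) = 2x^2 + 3x - 7
Compute f(1):
f(1) = 2 * 1^2 + 3 * 1 - 7
= 2 + 3 - 7
= -2
Compute f(0):
f(0) = 2 * 0^2 + 3 * 0 - 7
= 0 + 0 - 7
= -7
Net change = -2 - (-7) = 5

5


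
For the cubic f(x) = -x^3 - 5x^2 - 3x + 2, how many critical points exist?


Find where f'(x) = 0:
f(x) = -x^3 - 5x^2 - 3x + 2
f'(x) = -3x^2 - 10x - 3
This is a quadratic in x. Use the discriminant to count real roots.
Discriminant = (-10)^2 - 4 * (-3) * (-3)
= 100 - 36
= 64
Since discriminant > 0, f'(x) = 0 has 2 real solutions.
Number of critical points: 2

2


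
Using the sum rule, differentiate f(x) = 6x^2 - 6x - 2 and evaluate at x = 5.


Differentiate term by term using power and sum rules:
f(x) = 6x^2 - 6x - 2
f'(x) = 12x - 6
Substitute x = 5:
f'(5) = 12 * 5 - 6
= 60 - 6
= 54

54


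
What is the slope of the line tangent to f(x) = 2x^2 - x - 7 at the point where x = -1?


The slope of the tangent line equals f'(x) at the point.
f(x) = 2x^2 - x - 7
f'(x) = 4x - 1
At x = -1:
f'(-1) = 4 * (-1) - 1
= -4 - 1
= -5

-5


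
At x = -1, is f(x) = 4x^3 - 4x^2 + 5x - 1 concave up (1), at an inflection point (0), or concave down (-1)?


Concavity is determined by the sign of f''(x).
f(x) = 4x^3 - 4x^2 + 5x - 1
f'(x) = 12x^2 - 8x + 5
f''(x) = 24x - 8
f''(-1) = 24 * (-1) - 8
= -24 - 8
= -32
Since f''(-1) < 0, the function is concave down (-1)

-1


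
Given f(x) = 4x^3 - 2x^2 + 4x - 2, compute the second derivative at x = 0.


First derivative:
f'(x) = 12x^2 - 4x + 4
Second derivative:
f''(x) = 24x - 4
Substitute x = 0:
f''(0) = 24 * 0 - 4
= 0 - 4
= -4

-4


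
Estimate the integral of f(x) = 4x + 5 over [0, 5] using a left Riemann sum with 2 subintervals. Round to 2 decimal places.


Left Riemann sum uses left endpoints of each subinterval.
Interval: [0, 5], n = 2
dx = (5 - 0) / 2 = 5/2
Left endpoints: [0, 5/2]
f values: [5, 15]
Sum = dx * (sum of f values)
= 5/2 * 20
= 50 = 50.00

50.00


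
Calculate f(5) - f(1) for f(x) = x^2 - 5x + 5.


Net change = f(b) - f(a)
f(x) = x^2 - 5x + 5
Compute f(5):
f(5) = 1 * 5^2 - 5 * 5 + 5
= 25 - 25 + 5
= 5
Compute f(1):
f(1) = 1 * 1^2 - 5 * 1 + 5
= 1 - 5 + 5
= 1
Net change = 5 - 1 = 4

4


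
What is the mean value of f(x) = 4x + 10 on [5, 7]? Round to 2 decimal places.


Average value = 1/(b-a) * integral from a to b of f(x) dx
First compute the integral of 4x + 10:
F(x) = 2x^2 + 10x
F(7) = 2 * 49 + 10 * 7 = 168
F(5) = 2 * 25 + 10 * 5 = 100
Integral = 168 - 100 = 68
Average = 68 / (7 - 5) = 68 / 2
= 34 = 34.00

34.00


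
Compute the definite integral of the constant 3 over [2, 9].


The integral of a constant k over [a, b] equals k * (b - a).
integral from 2 to 9 of 3 dx
= 3 * (9 - 2)
= 3 * 7
= 21

21


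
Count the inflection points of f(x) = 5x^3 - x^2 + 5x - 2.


Inflection points occur where f''(x) = 0 and concavity changes.
f(x) = 5x^3 - x^2 + 5x - 2
f'(x) = 15x^2 - 2x + 5
f''(x) = 30x - 2
Set f''(x) = 0:
30x - 2 = 0
x = 2 / 30 = 1/15
Since f''(x) is linear (degree 1), it changes sign at this point.
Therefore there is exactly 1 inflection point.

1


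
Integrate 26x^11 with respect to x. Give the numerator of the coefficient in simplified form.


Apply the power rule for integration:
integral of ax^n dx = a/(n+1) * x^(n+1) + C
integral of 26x^11 dx
= 26/12 * x^12 + C
= 13/6 * x^12 + C
The coefficient in lowest terms is 13/6, and its numerator is 13

13


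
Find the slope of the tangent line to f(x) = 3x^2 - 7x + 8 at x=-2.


The slope of the tangent line equals f'(x) at the point.
f(x) = 3x^2 - 7x + 8
f'(x) = 6x - 7
At x = -2:
f'(-2) = 6 * (-2) - 7
= -12 - 7
= -19

-19


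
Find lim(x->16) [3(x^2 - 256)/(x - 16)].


Direct substitution gives 0/0, so we factor the numerator.
Factor: 3(x^2 - 256) = 3 * (x - 16)(x + 16)
Cancel the common factor (x - 16):
3(x^2 - 256)/(x - 16) = 3 * (x + 16)
Now substitute x = 16:
= 3 * (16 + 16) = 96

96


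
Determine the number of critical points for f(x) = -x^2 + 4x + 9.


Find where f'(x) = 0:
f'(x) = -2x + 4
Set f'(x) = 0:
-2x + 4 = 0
x = -4 / (-2) = 2
This is a linear equation in x, so there is exactly one solution.
Number of critical points: 1

1


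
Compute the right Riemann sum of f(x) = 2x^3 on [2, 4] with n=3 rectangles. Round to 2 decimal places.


Right Riemann sum uses right endpoints of each subinterval.
Interval: [2, 4], n = 3
dx = (4 - 2) / 3 = 2/3
Right endpoints: [8/3, 10/3, 4]
f values: [1024/27, 2000/27, 128]
Sum = dx * (sum of f values)
= 2/3 * 240
= 160 = 160.00

160.00


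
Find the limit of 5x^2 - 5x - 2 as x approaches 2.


Since polynomials are continuous, we use direct substitution.
lim(x->2) of 5x^2 - 5x - 2
= 5 * 2^2 - 5 * 2 - 2
= 20 - 10 - 2
= 8

8


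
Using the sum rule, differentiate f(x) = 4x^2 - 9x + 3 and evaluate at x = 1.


Differentiate term by term using power and sum rules:
f(x) = 4x^2 - 9x + 3
f'(x) = 8x - 9
Substitute x = 1:
f'(1) = 8 * 1 - 9
= 8 - 9
= -1

-1


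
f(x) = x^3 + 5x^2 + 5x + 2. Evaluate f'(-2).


Differentiate f(x) = x^3 + 5x^2 + 5x + 2 term by term:
f'(x) = 3x^2 + 10x + 5
Substitute x = -2:
f'(-2) = 3 * (-2)^2 + 10 * (-2) + 5
= 12 - 20 + 5
= -3

-3


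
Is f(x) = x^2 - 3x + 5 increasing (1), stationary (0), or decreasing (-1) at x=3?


Compute f'(x) to determine behavior:
f'(x) = 2x - 3
f'(3) = 2 * 3 - 3
= 6 - 3
= 3
Since f'(3) > 0, the function is increasing (1)

1


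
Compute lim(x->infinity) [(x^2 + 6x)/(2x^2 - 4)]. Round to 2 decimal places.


For limits at infinity with equal-degree polynomials,
we compare leading coefficients.
Numerator leading term: x^2
Denominator leading term: 2x^2
Divide both by x^2:
lim = (1 + 6/x) / (2 - 4/x^2)
As x -> infinity, the 1/x and 1/x^2 terms vanish:
= 1/2 = 0.50

0.50


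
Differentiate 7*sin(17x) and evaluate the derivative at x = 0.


Apply the chain rule to differentiate 7*sin(17x):
d/dx [7*sin(17x)]
= 7 * cos(17x) * d/dx(17x)
= 7 * 17 * cos(17x)
= 119 * cos(17x)
Evaluate at x = 0:
= 119 * cos(0)
= 119 * 1
= 119

119


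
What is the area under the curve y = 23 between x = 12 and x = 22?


The area under a constant function y = 23 is a rectangle.
Width = 22 - 12 = 10
Height = 23
Area = width * height
= 10 * 23
= 230

230


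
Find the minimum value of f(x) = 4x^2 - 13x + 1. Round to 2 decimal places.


For a quadratic f(x) = ax^2 + bx + c with a > 0, the minimum is at the vertex.
Vertex x-coordinate: x = -b/(2a)
x = -(-13) / (2 * 4)
x = 13/8
Substitute back to find the minimum value:
f(13/8) = 4 * (13/8)^2 - 13 * (13/8) + 1
= 169/16 - 169/8 + 1
= -153/16 ≈ -9.56

-9.56


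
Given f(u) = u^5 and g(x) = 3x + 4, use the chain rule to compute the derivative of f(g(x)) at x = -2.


Using the chain rule: (f(g(x)))' = f'(g(x)) * g'(x)
First, find g(-2):
g(-2) = 3 * (-2) + 4 = -2
Next, f'(u) = 5u^4
And g'(x) = 3
So f'(g(-2)) * g'(-2)
= 5 * (-2)^4 * 3
= 5 * 16 * 3
= 240

240


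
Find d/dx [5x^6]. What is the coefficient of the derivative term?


We apply the power rule: d/dx [ax^n] = a*n * x^(n-1)
d/dx [5x^6]
= 5 * 6 * x^(6-1)
= 30x^5
The coefficient is 30

30


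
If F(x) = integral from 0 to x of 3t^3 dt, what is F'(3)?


By the Fundamental Theorem of Calculus (Part 1):
If F(x) = integral from 0 to x of f(t) dt, then F'(x) = f(x)
Here f(t) = 3t^3
So F'(x) = 3x^3
Evaluate at x = 3:
F'(3) = 3 * 3^3
= 3 * 27
= 81

81


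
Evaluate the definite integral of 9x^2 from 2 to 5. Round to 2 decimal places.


Find the antiderivative of 9x^2:
F(x) = 9/3 * x^3
Apply the Fundamental Theorem of Calculus:
F(5) - F(2)
= 9/3 * 5^3 - 9/3 * 2^3
= 9/3 * (125 - 8)
= 9/3 * 117
= 351 = 351.00

351.00


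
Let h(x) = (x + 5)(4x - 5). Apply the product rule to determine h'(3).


Let u(x) = x + 5 and v(x) = 4x - 5
u'(x) = 1
v'(x) = 4
Product rule: h'(x) = u'(x)*v(x) + u(x)*v'(x)
= 1 * (4x - 5) + (x + 5) * 4
At x = 3:
u(3) = 1 * 3 + 5 = 8
v(3) = 4 * 3 - 5 = 7
h'(3) = 1 * 7 + 8 * 4
= 7 + 32
= 39

39


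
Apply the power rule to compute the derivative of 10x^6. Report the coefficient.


We apply the power rule: d/dx [ax^n] = a*n * x^(n-1)
d/dx [10x^6]
= 10 * 6 * x^(6-1)
= 60x^5
The coefficient is 60

60


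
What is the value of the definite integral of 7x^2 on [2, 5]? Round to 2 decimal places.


Find the antiderivative of 7x^2:
F(x) = 7/3 * x^3
Apply the Fundamental Theorem of Calculus:
F(5) - F(2)
= 7/3 * 5^3 - 7/3 * 2^3
= 7/3 * (125 - 8)
= 7/3 * 117
= 273 = 273.00

273.00


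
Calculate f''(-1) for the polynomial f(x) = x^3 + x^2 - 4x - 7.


First derivative:
f'(x) = 3x^2 + 2x - 4
Second derivative:
f''(x) = 6x + 2
Substitute x = -1:
f''(-1) = 6 * (-1) + 2
= -6 + 2
= -4

-4


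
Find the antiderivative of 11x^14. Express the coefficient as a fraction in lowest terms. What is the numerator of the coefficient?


Apply the power rule for integration:
integral of ax^n dx = a/(n+1) * x^(n+1) + C
integral of 11x^14 dx
= 11/15 * x^15 + C
The coefficient in lowest terms is 11/15, and its numerator is 11

11


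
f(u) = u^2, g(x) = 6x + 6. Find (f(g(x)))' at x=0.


Using the chain rule: (f(g(x)))' = f'(g(x)) * g'(x)
First, find g(0):
g(0) = 6 * 0 + 6 = 6
Next, f'(u) = 2u
And g'(x) = 6
So f'(g(0)) * g'(0)
= 2 * 6 * 6
= 72

72


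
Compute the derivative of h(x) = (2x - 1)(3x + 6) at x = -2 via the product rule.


Let u(x) = 2x - 1 and v(x) = 3x + 6
u'(x) = 2
v'(x) = 3
Product rule: h'(x) = u'(x)*v(x) + u(x)*v'(x)
= 2 * (3x + 6) + (2x - 1) * 3
At x = -2:
u(-2) = 2 * (-2) - 1 = -5
v(-2) = 3 * (-2) + 6 = 0
h'(-2) = 2 * 0 + (-5) * 3
= 0 - 15
= -15

-15


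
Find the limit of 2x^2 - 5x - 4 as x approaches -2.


Since polynomials are continuous, we use direct substitution.
lim(x->-2) of 2x^2 - 5x - 4
= 2 * (-2)^2 - 5 * (-2) - 4
= 8 + 10 - 4
= 14

14


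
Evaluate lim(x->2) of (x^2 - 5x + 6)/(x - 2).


Direct substitution gives 0/0, so we factor the numerator.
Factor: (x^2 - 5x + 6) = (x - 2)(x - 3)
Cancel the common factor (x - 2):
(x^2 - 5x + 6)/(x - 2) = (x - 3)
Now substitute x = 2:
= (2) - (3) = -1

-1


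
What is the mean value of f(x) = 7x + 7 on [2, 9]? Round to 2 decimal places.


Average value = 1/(b-a) * integral from a to b of f(x) dx
First compute the integral of 7x + 7:
F(x) = (7/2)x^2 + 7x
F(9) = 7/2 * 81 + 7 * 9 = 693/2
F(2) = 7/2 * 4 + 7 * 2 = 28
Integral = 693/2 - 28 = 637/2
Average = (637/2) / (9 - 2) = (637/2) / 7
= 91/2 = 45.50

45.50


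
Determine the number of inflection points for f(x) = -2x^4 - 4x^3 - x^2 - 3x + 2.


Inflection points occur where f''(x) = 0 and concavity changes.
f(x) = -2x^4 - 4x^3 - x^2 - 3x + 2
f'(x) = -8x^3 - 12x^2 - 2x - 3
f''(x) = -24x^2 - 24x - 2
This is a quadratic in x. Use the discriminant to count real roots.
Discriminant = (-24)^2 - 4 * (-24) * (-2)
= 576 - 192
= 384
Since discriminant > 0, f''(x) = 0 has 2 distinct real solutions.
A quadratic with two distinct real roots changes sign at each root, so concavity changes at both.
Number of inflection points: 2

2


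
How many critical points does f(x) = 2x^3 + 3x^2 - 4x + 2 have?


Find where f'(x) = 0:
f(x) = 2x^3 + 3x^2 - 4x + 2
f'(x) = 6x^2 + 6x - 4
This is a quadratic in x. Use the discriminant to count real roots.
Discriminant = (6)^2 - 4 * 6 * (-4)
= 36 - (-96)
= 132
Since discriminant > 0, f'(x) = 0 has 2 real solutions.
Number of critical points: 2

2


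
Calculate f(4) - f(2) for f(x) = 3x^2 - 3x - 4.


Net change = f(b) - f(a)
f(x) = 3x^2 - 3x - 4
Compute f(4):
f(4) = 3 * 4^2 - 3 * 4 - 4
= 48 - 12 - 4
= 32
Compute f(2):
f(2) = 3 * 2^2 - 3 * 2 - 4
= 12 - 6 - 4
= 2
Net change = 32 - 2 = 30

30


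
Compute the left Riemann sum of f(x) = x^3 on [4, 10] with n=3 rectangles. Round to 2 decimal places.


Left Riemann sum uses left endpoints of each subinterval.
Interval: [4, 10], n = 3
dx = (10 - 4) / 3 = 2
Left endpoints: [4, 6, 8]
f values: [64, 216, 512]
Sum = dx * (sum of f values)
= 2 * 792
= 1584 = 1584.00

1584.00


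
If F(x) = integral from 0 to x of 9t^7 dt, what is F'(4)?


By the Fundamental Theorem of Calculus (Part 1):
If F(x) = integral from 0 to x of f(t) dt, then F'(x) = f(x)
Here f(t) = 9t^7
So F'(x) = 9x^7
Evaluate at x = 4:
F'(4) = 9 * 4^7
= 9 * 16384
= 147456

147456


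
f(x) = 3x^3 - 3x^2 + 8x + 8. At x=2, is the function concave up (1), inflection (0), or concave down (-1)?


Concavity is determined by the sign of f''(x).
f(x) = 3x^3 - 3x^2 + 8x + 8
f'(x) = 9x^2 - 6x + 8
f''(x) = 18x - 6
f''(2) = 18 * 2 - 6
= 36 - 6
= 30
Since f''(2) > 0, the function is concave up (1)

1


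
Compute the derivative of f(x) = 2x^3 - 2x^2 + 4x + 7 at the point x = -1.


Differentiate f(x) = 2x^3 - 2x^2 + 4x + 7 term by term:
f'(x) = 6x^2 - 4x + 4
Substitute x = -1:
f'(-1) = 6 * (-1)^2 - 4 * (-1) + 4
= 6 + 4 + 4
= 14

14


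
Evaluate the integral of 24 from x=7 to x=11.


The integral of a constant k over [a, b] equals k * (b - a).
integral from 7 to 11 of 24 dx
= 24 * (11 - 7)
= 24 * 4
= 96

96


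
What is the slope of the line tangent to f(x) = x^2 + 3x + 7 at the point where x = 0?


The slope of the tangent line equals f'(x) at the point.
f(x) = x^2 + 3x + 7
f'(x) = 2x + 3
At x = 0:
f'(0) = 2 * 0 + 3
= 0 + 3
= 3

3


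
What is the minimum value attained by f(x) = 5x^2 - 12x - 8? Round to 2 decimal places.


For a quadratic f(x) = ax^2 + bx + c with a > 0, the minimum is at the vertex.
Vertex x-coordinate: x = -b/(2a)
x = -(-12) / (2 * 5)
x = 12/10 = 6/5
Substitute back to find the minimum value:
f(6/5) = 5 * (6/5)^2 - 12 * (6/5) - 8
= 36/5 - 72/5 - 8
= -76/5 = -15.20

-15.20


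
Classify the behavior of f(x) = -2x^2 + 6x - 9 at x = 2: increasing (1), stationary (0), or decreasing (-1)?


Compute f'(x) to determine behavior:
f'(x) = -4x + 6
f'(2) = -4 * 2 + 6
= -8 + 6
= -2
Since f'(2) < 0, the function is decreasing (-1)

-1


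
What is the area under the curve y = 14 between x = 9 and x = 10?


The area under a constant function y = 14 is a rectangle.
Width = 10 - 9 = 1
Height = 14
Area = width * height
= 1 * 14
= 14

14


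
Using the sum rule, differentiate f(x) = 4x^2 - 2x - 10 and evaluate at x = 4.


Differentiate term by term using power and sum rules:
f(x) = 4x^2 - 2x - 10
f'(x) = 8x - 2
Substitute x = 4:
f'(4) = 8 * 4 - 2
= 32 - 2
= 30

30


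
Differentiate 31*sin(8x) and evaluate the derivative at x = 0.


Apply the chain rule to differentiate 31*sin(8x):
d/dx [31*sin(8x)]
= 31 * cos(8x) * d/dx(8x)
= 31 * 8 * cos(8x)
= 248 * cos(8x)
Evaluate at x = 0:
= 248 * cos(0)
= 248 * 1
= 248

248


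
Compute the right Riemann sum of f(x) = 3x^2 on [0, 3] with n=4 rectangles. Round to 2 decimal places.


Right Riemann sum uses right endpoints of each subinterval.
Interval: [0, 3], n = 4
dx = (3 - 0) / 4 = 3/4
Right endpoints: [3/4, 3/2, 9/4, 3]
f values: [27/16, 27/4, 243/16, 27]
Sum = dx * (sum of f values)
= 3/4 * 405/8
= 1215/32 ≈ 37.97

37.97


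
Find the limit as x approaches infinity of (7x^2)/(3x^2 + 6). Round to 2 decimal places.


For limits at infinity with equal-degree polynomials,
we compare leading coefficients.
Numerator leading term: 7x^2
Denominator leading term: 3x^2
Divide both by x^2:
lim = (7) / (3 + 6/x^2)
As x -> infinity, the 1/x and 1/x^2 terms vanish:
= 7/3 ≈ 2.33

2.33


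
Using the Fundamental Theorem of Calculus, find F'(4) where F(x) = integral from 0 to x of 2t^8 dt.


By the Fundamental Theorem of Calculus (Part 1):
If F(x) = integral from 0 to x of f(t) dt, then F'(x) = f(x)
Here f(t) = 2t^8
So F'(x) = 2x^8
Evaluate at x = 4:
F'(4) = 2 * 4^8
= 2 * 65536
= 131072

131072


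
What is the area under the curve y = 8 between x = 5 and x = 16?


The area under a constant function y = 8 is a rectangle.
Width = 16 - 5 = 11
Height = 8
Area = width * height
= 11 * 8
= 88

88


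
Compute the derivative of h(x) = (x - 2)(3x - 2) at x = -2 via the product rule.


Let u(x) = x - 2 and v(x) = 3x - 2
u'(x) = 1
v'(x) = 3
Product rule: h'(x) = u'(x)*v(x) + u(x)*v'(x)
= 1 * (3x - 2) + (x - 2) * 3
At x = -2:
u(-2) = 1 * (-2) - 2 = -4
v(-2) = 3 * (-2) - 2 = -8
h'(-2) = 1 * (-8) + (-4) * 3
= -8 - 12
= -20

-20


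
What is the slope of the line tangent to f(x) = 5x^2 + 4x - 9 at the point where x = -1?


The slope of the tangent line equals f'(x) at the point.
f(x) = 5x^2 + 4x - 9
f'(x) = 10x + 4
At x = -1:
f'(-1) = 10 * (-1) + 4
= -10 + 4
= -6

-6


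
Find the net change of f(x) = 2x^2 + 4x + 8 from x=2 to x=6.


Net change = f(b) - f(a)
f(x) = 2x^2 + 4x + 8
Compute f(6):
f(6) = 2 * 6^2 + 4 * 6 + 8
= 72 + 24 + 8
= 104
Compute f(2):
f(2) = 2 * 2^2 + 4 * 2 + 8
= 8 + 8 + 8
= 24
Net change = 104 - 24 = 80

80


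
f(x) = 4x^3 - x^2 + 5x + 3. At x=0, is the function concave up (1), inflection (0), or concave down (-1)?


Concavity is determined by the sign of f''(x).
f(x) = 4x^3 - x^2 + 5x + 3
f'(x) = 12x^2 - 2x + 5
f''(x) = 24x - 2
f''(0) = 24 * 0 - 2
= 0 - 2
= -2
Since f''(0) < 0, the function is concave down (-1)

-1


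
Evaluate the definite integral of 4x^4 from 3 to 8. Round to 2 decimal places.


Find the antiderivative of 4x^4:
F(x) = 4/5 * x^5
Apply the Fundamental Theorem of Calculus:
F(8) - F(3)
= 4/5 * 8^5 - 4/5 * 3^5
= 4/5 * (32768 - 243)
= 4/5 * 32525
= 26020 = 26020.00

26020.00


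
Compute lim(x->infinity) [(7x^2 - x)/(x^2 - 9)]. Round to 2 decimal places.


For limits at infinity with equal-degree polynomials,
we compare leading coefficients.
Numerator leading term: 7x^2
Denominator leading term: x^2
Divide both by x^2:
lim = (7 - 1/x) / (1 - 9/x^2)
As x -> infinity, the 1/x and 1/x^2 terms vanish:
= 7/1 = 7 = 7.00

7.00


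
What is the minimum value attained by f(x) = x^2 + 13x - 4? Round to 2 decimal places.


For a quadratic f(x) = ax^2 + bx + c with a > 0, the minimum is at the vertex.
Vertex x-coordinate: x = -b/(2a)
x = -(13) / (2 * 1)
x = -13/2
Substitute back to find the minimum value:
f(-13/2) = 1 * (-13/2)^2 + 13 * (-13/2) - 4
= 169/4 - 169/2 - 4
= -185/4 = -46.25

-46.25


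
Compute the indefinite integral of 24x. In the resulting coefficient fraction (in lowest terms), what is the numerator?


Apply the power rule for integration:
integral of ax^n dx = a/(n+1) * x^(n+1) + C
integral of 24x dx
= 24/2 * x^2 + C
= 12 * x^2 + C
The coefficient in lowest terms is 12 = 12/1, so its numerator is 12

12


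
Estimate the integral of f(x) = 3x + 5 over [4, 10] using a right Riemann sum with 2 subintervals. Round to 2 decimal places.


Right Riemann sum uses right endpoints of each subinterval.
Interval: [4, 10], n = 2
dx = (10 - 4) / 2 = 3
Right endpoints: [7, 10]
f values: [26, 35]
Sum = dx * (sum of f values)
= 3 * 61
= 183 = 183.00

183.00


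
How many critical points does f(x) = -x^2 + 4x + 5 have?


Find where f'(x) = 0:
f'(x) = -2x + 4
Set f'(x) = 0:
-2x + 4 = 0
x = -4 / (-2) = 2
This is a linear equation in x, so there is exactly one solution.
Number of critical points: 1

1


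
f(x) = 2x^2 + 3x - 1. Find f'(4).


Differentiate term by term using power and sum rules:
f(x) = 2x^2 + 3x - 1
f'(x) = 4x + 3
Substitute x = 4:
f'(4) = 4 * 4 + 3
= 16 + 3
= 19

19


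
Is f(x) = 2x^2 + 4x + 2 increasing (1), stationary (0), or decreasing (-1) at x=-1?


Compute f'(x) to determine behavior:
f'(x) = 4x + 4
f'(-1) = 4 * (-1) + 4
= -4 + 4
= 0
Since f'(-1) = 0, the function is stationary (0)

0


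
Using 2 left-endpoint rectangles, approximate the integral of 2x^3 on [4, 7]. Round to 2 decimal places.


Left Riemann sum uses left endpoints of each subinterval.
Interval: [4, 7], n = 2
dx = (7 - 4) / 2 = 3/2
Left endpoints: [4, 11/2]
f values: [128, 1331/4]
Sum = dx * (sum of f values)
= 3/2 * 1843/4
= 5529/8 ≈ 691.13

691.13


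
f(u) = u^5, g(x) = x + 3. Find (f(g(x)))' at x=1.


Using the chain rule: (f(g(x)))' = f'(g(x)) * g'(x)
First, find g(1):
g(1) = 1 * 1 + 3 = 4
Next, f'(u) = 5u^4
And g'(x) = 1
So f'(g(1)) * g'(1)
= 5 * 4^4 * 1
= 5 * 256 * 1
= 1280

1280


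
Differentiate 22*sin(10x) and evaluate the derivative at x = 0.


Apply the chain rule to differentiate 22*sin(10x):
d/dx [22*sin(10x)]
= 22 * cos(10x) * d/dx(10x)
= 22 * 10 * cos(10x)
= 220 * cos(10x)
Evaluate at x = 0:
= 220 * cos(0)
= 220 * 1
= 220

220


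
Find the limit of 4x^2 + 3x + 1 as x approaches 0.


Since polynomials are continuous, we use direct substitution.
lim(x->0) of 4x^2 + 3x + 1
= 4 * 0^2 + 3 * 0 + 1
= 0 + 0 + 1
= 1

1


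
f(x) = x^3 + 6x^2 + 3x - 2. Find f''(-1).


First derivative:
f'(x) = 3x^2 + 12x + 3
Second derivative:
f''(x) = 6x + 12
Substitute x = -1:
f''(-1) = 6 * (-1) + 12
= -6 + 12
= 6

6


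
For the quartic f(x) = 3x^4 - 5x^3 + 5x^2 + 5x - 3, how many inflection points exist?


Inflection points occur where f''(x) = 0 and concavity changes.
f(x) = 3x^4 - 5x^3 + 5x^2 + 5x - 3
f'(x) = 12x^3 - 15x^2 + 10x + 5
f''(x) = 36x^2 - 30x + 10
This is a quadratic in x. Use the discriminant to count real roots.
Discriminant = (-30)^2 - 4 * 36 * 10
= 900 - 1440
= -540
Since discriminant < 0, f''(x) = 0 has no real solutions.
Number of inflection points: 0

0


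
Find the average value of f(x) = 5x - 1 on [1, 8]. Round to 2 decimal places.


Average value = 1/(b-a) * integral from a to b of f(x) dx
First compute the integral of 5x - 1:
F(x) = (5/2)x^2 - x
F(8) = 5/2 * 64 - 1 * 8 = 152
F(1) = 5/2 * 1 - 1 * 1 = 3/2
Integral = 152 - 3/2 = 301/2
Average = (301/2) / (8 - 1) = (301/2) / 7
= 43/2 = 21.50

21.50


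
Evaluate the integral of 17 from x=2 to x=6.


The integral of a constant k over [a, b] equals k * (b - a).
integral from 2 to 6 of 17 dx
= 17 * (6 - 2)
= 17 * 4
= 68

68


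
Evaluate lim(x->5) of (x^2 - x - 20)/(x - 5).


Direct substitution gives 0/0, so we factor the numerator.
Factor: (x^2 - x - 20) = (x - 5)(x + 4)
Cancel the common factor (x - 5):
(x^2 - x - 20)/(x - 5) = (x + 4)
Now substitute x = 5:
= (5) - (-4) = 9

9


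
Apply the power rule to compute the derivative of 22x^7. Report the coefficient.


We apply the power rule: d/dx [ax^n] = a*n * x^(n-1)
d/dx [22x^7]
= 22 * 7 * x^(7-1)
= 154x^6
The coefficient is 154

154


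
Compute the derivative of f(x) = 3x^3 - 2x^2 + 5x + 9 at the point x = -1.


Differentiate f(x) = 3x^3 - 2x^2 + 5x + 9 term by term:
f'(x) = 9x^2 - 4x + 5
Substitute x = -1:
f'(-1) = 9 * (-1)^2 - 4 * (-1) + 5
= 9 + 4 + 5
= 18

18


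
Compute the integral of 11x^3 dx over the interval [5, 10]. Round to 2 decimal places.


Find the antiderivative of 11x^3:
F(x) = 11/4 * x^4
Apply the Fundamental Theorem of Calculus:
F(10) - F(5)
= 11/4 * 10^4 - 11/4 * 5^4
= 11/4 * (10000 - 625)
= 11/4 * 9375
= 103125/4 = 25781.25

25781.25


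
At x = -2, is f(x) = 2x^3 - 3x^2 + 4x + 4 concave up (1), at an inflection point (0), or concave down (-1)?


Concavity is determined by the sign of f''(x).
f(x) = 2x^3 - 3x^2 + 4x + 4
f'(x) = 6x^2 - 6x + 4
f''(x) = 12x - 6
f''(-2) = 12 * (-2) - 6
= -24 - 6
= -30
Since f''(-2) < 0, the function is concave down (-1)

-1


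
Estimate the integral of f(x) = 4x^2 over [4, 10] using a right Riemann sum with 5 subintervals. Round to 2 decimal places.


Right Riemann sum uses right endpoints of each subinterval.
Interval: [4, 10], n = 5
dx = (10 - 4) / 5 = 6/5
Right endpoints: [26/5, 32/5, 38/5, 44/5, 10]
f values: [2704/25, 4096/25, 5776/25, 7744/25, 400]
Sum = dx * (sum of f values)
= 6/5 * 6064/5
= 36384/25 = 1455.36

1455.36


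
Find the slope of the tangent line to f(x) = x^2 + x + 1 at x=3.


The slope of the tangent line equals f'(x) at the point.
f(x) = x^2 + x + 1
f'(x) = 2x + 1
At x = 3:
f'(3) = 2 * 3 + 1
= 6 + 1
= 7

7


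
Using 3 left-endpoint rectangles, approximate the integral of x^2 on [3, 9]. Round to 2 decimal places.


Left Riemann sum uses left endpoints of each subinterval.
Interval: [3, 9], n = 3
dx = (9 - 3) / 3 = 2
Left endpoints: [3, 5, 7]
f values: [9, 25, 49]
Sum = dx * (sum of f values)
= 2 * 83
= 166 = 166.00

166.00


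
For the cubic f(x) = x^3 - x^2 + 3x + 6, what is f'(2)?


Differentiate f(x) = x^3 - x^2 + 3x + 6 term by term:
f'(x) = 3x^2 - 2x + 3
Substitute x = 2:
f'(2) = 3 * 2^2 - 2 * 2 + 3
= 12 - 4 + 3
= 11

11


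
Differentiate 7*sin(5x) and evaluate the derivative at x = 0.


Apply the chain rule to differentiate 7*sin(5x):
d/dx [7*sin(5x)]
= 7 * cos(5x) * d/dx(5x)
= 7 * 5 * cos(5x)
= 35 * cos(5x)
Evaluate at x = 0:
= 35 * cos(0)
= 35 * 1
= 35

35


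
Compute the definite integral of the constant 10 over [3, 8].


The integral of a constant k over [a, b] equals k * (b - a).
integral from 3 to 8 of 10 dx
= 10 * (8 - 3)
= 10 * 5
= 50

50


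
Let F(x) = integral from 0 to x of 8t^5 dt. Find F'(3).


By the Fundamental Theorem of Calculus (Part 1):
If F(x) = integral from 0 to x of f(t) dt, then F'(x) = f(x)
Here f(t) = 8t^5
So F'(x) = 8x^5
Evaluate at x = 3:
F'(3) = 8 * 3^5
= 8 * 243
= 1944

1944


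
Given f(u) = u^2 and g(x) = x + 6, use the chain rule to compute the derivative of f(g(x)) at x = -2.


Using the chain rule: (f(g(x)))' = f'(g(x)) * g'(x)
First, find g(-2):
g(-2) = 1 * (-2) + 6 = 4
Next, f'(u) = 2u
And g'(x) = 1
So f'(g(-2)) * g'(-2)
= 2 * 4 * 1
= 8

8


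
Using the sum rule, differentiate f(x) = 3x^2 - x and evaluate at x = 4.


Differentiate term by term using power and sum rules:
f(x) = 3x^2 - x
f'(x) = 6x - 1
Substitute x = 4:
f'(4) = 6 * 4 - 1
= 24 - 1
= 23

23


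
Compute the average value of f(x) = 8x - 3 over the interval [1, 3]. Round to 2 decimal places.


Average value = 1/(b-a) * integral from a to b of f(x) dx
First compute the integral of 8x - 3:
F(x) = 4x^2 - 3x
F(3) = 4 * 9 - 3 * 3 = 27
F(1) = 4 * 1 - 3 * 1 = 1
Integral = 27 - 1 = 26
Average = 26 / (3 - 1) = 26 / 2
= 13 = 13.00

13.00


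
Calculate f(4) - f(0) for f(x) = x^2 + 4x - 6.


Net change = f(b) - f(a)
f(x) = x^2 + 4x - 6
Compute f(4):
f(4) = 1 * 4^2 + 4 * 4 - 6
= 16 + 16 - 6
= 26
Compute f(0):
f(0) = 1 * 0^2 + 4 * 0 - 6
= 0 + 0 - 6
= -6
Net change = 26 - (-6) = 32

32


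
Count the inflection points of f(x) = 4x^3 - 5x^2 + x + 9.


Inflection points occur where f''(x) = 0 and concavity changes.
f(x) = 4x^3 - 5x^2 + x + 9
f'(x) = 12x^2 - 10x + 1
f''(x) = 24x - 10
Set f''(x) = 0:
24x - 10 = 0
x = 10 / 24 = 5/12
Since f''(x) is linear (degree 1), it changes sign at this point.
Therefore there is exactly 1 inflection point.

1


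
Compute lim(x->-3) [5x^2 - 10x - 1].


Since polynomials are continuous, we use direct substitution.
lim(x->-3) of 5x^2 - 10x - 1
= 5 * (-3)^2 - 10 * (-3) - 1
= 45 + 30 - 1
= 74

74


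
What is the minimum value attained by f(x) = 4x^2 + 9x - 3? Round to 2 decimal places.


For a quadratic f(x) = ax^2 + bx + c with a > 0, the minimum is at the vertex.
Vertex x-coordinate: x = -b/(2a)
x = -(9) / (2 * 4)
x = -9/8
Substitute back to find the minimum value:
f(-9/8) = 4 * (-9/8)^2 + 9 * (-9/8) - 3
= 81/16 - 81/8 - 3
= -129/16 ≈ -8.06

-8.06


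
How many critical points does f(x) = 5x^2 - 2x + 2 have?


Find where f'(x) = 0:
f'(x) = 10x - 2
Set f'(x) = 0:
10x - 2 = 0
x = 2 / 10 = 1/5
This is a linear equation in x, so there is exactly one solution.
Number of critical points: 1

1


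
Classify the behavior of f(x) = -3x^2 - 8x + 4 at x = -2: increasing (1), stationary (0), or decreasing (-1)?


Compute f'(x) to determine behavior:
f'(x) = -6x - 8
f'(-2) = -6 * (-2) - 8
= 12 - 8
= 4
Since f'(-2) > 0, the function is increasing (1)

1


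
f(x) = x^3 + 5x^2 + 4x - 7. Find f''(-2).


First derivative:
f'(x) = 3x^2 + 10x + 4
Second derivative:
f''(x) = 6x + 10
Substitute x = -2:
f''(-2) = 6 * (-2) + 10
= -12 + 10
= -2

-2


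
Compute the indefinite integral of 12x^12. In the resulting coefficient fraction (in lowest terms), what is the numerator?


Apply the power rule for integration:
integral of ax^n dx = a/(n+1) * x^(n+1) + C
integral of 12x^12 dx
= 12/13 * x^13 + C
The coefficient in lowest terms is 12/13, and its numerator is 12

12


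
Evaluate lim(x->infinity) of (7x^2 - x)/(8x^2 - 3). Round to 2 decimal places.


For limits at infinity with equal-degree polynomials,
we compare leading coefficients.
Numerator leading term: 7x^2
Denominator leading term: 8x^2
Divide both by x^2:
lim = (7 - 1/x) / (8 - 3/x^2)
As x -> infinity, the 1/x and 1/x^2 terms vanish:
= 7/8 ≈ 0.88

0.88
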